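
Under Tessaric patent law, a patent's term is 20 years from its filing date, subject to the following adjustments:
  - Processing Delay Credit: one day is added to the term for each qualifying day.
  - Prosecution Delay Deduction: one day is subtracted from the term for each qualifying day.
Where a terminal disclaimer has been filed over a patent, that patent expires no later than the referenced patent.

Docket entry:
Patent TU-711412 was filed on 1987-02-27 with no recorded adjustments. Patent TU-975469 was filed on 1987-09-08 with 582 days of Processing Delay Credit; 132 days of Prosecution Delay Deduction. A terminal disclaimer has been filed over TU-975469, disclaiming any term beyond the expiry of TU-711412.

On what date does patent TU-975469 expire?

February 27, 2007

Natural term of TU-975469:
  Base: filing + 20 years → 8 September 2007.
  Processing Delay Credit: +582 days → 12 April 2009.
  Prosecution Delay Deduction: −132 days → 1 December 2008.
Expiry of referenced patent TU-711412:
  Base: filing + 20 years → 27 February 2007.
Terminal disclaimer: TU-975469 expires on the earlier of 1 December 2008 and 27 February 2007.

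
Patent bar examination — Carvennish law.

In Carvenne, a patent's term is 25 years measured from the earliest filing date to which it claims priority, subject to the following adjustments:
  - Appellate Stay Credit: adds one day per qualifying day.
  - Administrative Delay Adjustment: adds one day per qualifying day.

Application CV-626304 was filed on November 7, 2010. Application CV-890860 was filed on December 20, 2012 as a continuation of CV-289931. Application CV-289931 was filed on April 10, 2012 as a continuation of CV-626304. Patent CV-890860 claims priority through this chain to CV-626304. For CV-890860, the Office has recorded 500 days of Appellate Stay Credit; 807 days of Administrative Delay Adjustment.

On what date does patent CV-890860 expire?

June 6, 2039

Earliest priority filing: 7 November 2010.
Base term: 7 November 2010 + 25 years → 7 November 2035.
Appellate Stay Credit: +500 days → 21 March 2037.
Administrative Delay Adjustment: +807 days → 6 June 2039.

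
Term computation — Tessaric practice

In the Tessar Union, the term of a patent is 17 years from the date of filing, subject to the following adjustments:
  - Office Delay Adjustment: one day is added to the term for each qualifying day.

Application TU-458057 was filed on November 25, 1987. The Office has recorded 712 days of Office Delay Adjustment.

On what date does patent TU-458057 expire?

2006-11-07

Base term: filing date + 17 years → 25 November 2004.
Office Delay Adjustment: +712 days → 7 November 2006.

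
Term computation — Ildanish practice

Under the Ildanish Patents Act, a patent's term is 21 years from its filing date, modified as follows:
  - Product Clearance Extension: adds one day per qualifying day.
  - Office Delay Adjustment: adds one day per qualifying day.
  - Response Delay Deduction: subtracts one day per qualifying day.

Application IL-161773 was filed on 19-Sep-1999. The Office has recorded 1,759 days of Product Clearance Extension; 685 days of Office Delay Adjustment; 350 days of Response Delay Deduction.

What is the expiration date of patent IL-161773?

June 14, 2026

Base term: filing date + 21 years → 19 September 2020.
Product Clearance Extension: +1759 days → 14 July 2025.
Office Delay Adjustment: +685 days → 30 May 2027.
Response Delay Deduction: −350 days → 14 June 2026.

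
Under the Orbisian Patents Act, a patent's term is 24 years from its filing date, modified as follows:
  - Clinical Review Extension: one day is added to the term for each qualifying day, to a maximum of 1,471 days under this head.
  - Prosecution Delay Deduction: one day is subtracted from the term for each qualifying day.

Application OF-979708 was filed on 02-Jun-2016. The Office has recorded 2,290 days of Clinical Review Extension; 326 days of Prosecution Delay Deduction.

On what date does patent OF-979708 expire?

2043-07-22

Base term: filing date + 24 years → 2 June 2040.
Clinical Review Extension: 2290 days claimed exceeds the 1471-day cap, so +1471 days → 12 June 2044.
Prosecution Delay Deduction: −326 days → 22 July 2043.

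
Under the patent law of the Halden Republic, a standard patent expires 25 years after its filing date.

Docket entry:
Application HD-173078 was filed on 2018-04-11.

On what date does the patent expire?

Filing date + 25 years → 11 April 2043.

April 11, 2043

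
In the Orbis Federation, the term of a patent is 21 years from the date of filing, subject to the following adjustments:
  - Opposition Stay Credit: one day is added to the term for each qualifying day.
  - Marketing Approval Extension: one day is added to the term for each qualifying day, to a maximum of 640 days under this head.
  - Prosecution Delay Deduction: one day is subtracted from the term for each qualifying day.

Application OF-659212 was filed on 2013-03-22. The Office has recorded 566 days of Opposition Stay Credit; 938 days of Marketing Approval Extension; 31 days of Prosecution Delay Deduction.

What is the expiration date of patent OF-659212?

Base term: filing date + 21 years → 22 March 2034.
Opposition Stay Credit: +566 days → 9 October 2035.
Marketing Approval Extension: 938 days claimed exceeds the 640-day cap, so +640 days → 10 July 2037.
Prosecution Delay Deduction: −31 days → 9 June 2037.

June 9, 2037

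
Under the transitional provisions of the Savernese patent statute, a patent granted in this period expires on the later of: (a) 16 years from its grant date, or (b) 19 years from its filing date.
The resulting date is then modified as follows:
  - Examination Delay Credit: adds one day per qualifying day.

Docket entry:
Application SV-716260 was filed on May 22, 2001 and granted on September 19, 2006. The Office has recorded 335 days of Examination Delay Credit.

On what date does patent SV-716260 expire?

(a) grant + 16 years → 19 September 2022.
(b) filing + 19 years → 22 May 2020.
Later of the two: 19 September 2022.
Examination Delay Credit: +335 days → 20 August 2023.

August 20, 2023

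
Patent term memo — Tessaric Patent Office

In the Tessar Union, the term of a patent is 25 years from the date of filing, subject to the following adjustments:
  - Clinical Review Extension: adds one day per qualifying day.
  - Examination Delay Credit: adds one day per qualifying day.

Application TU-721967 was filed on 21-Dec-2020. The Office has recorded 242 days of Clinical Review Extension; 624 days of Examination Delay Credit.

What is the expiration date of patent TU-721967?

Base term: filing date + 25 years → 21 December 2045.
Clinical Review Extension: +242 days → 20 August 2046.
Examination Delay Credit: +624 days → 5 May 2048.

2048-05-05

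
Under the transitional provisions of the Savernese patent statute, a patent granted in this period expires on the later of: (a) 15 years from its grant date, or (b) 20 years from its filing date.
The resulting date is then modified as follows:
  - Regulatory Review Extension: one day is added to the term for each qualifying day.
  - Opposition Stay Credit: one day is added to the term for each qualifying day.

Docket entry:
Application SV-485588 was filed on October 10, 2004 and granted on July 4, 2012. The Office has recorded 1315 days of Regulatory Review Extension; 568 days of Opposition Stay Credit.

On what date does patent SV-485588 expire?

(a) grant + 15 years → 4 July 2027.
(b) filing + 20 years → 10 October 2024.
Later of the two: 4 July 2027.
Regulatory Review Extension: +1315 days → 8 February 2031.
Opposition Stay Credit: +568 days → 29 August 2032.

2032-08-29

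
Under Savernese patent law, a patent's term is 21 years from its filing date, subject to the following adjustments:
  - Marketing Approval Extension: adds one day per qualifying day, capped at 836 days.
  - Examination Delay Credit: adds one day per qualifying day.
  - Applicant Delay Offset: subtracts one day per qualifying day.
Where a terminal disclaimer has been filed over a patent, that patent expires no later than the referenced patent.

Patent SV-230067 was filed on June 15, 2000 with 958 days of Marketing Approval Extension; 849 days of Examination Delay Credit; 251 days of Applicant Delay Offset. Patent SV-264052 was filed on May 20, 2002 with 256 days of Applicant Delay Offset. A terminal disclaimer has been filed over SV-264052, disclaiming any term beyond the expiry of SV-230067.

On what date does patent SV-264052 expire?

2022-09-06

Natural term of SV-264052:
  Base: filing + 21 years → 20 May 2023.
  Applicant Delay Offset: −256 days → 6 September 2022.
Expiry of referenced patent SV-230067:
  Base: filing + 21 years → 15 June 2021.
  Marketing Approval Extension: 958 days claimed exceeds the 836-day cap, so +836 days → 29 September 2023.
  Examination Delay Credit: +849 days → 25 January 2026.
  Applicant Delay Offset: −251 days → 19 May 2025.
Terminal disclaimer: SV-264052 expires on the earlier of 6 September 2022 and 19 May 2025.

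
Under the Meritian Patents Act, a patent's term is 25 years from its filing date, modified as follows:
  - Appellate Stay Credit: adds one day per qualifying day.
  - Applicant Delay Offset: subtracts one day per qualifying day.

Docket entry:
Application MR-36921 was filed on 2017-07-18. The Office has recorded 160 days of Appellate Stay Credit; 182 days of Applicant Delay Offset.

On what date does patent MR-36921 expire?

Base term: filing date + 25 years → 18 July 2042.
Appellate Stay Credit: +160 days → 25 December 2042.
Applicant Delay Offset: −182 days → 26 June 2042.

2042-06-26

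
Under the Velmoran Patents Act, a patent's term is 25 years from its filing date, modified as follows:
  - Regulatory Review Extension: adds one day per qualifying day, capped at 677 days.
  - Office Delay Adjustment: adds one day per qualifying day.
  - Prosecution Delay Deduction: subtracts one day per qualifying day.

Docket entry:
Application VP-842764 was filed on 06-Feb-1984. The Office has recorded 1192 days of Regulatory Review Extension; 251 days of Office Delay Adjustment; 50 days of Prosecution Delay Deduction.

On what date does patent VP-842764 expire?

2011-07-04

Base term: filing date + 25 years → 6 February 2009.
Regulatory Review Extension: 1192 days claimed exceeds the 677-day cap, so +677 days → 15 December 2010.
Office Delay Adjustment: +251 days → 23 August 2011.
Prosecution Delay Deduction: −50 days → 4 July 2011.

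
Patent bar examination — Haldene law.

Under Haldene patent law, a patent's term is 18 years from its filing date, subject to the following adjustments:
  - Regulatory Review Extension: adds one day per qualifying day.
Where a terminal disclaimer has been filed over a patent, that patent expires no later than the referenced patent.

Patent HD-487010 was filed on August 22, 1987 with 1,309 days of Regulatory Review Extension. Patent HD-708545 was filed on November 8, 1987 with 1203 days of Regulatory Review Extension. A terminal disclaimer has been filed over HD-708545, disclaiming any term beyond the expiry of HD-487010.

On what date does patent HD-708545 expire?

Natural term of HD-708545:
  Base: filing + 18 years → 8 November 2005.
  Regulatory Review Extension: +1203 days → 23 February 2009.
Expiry of referenced patent HD-487010:
  Base: filing + 18 years → 22 August 2005.
  Regulatory Review Extension: +1309 days → 23 March 2009.
Terminal disclaimer: HD-708545 expires on the earlier of 23 February 2009 and 23 March 2009.

February 23, 2009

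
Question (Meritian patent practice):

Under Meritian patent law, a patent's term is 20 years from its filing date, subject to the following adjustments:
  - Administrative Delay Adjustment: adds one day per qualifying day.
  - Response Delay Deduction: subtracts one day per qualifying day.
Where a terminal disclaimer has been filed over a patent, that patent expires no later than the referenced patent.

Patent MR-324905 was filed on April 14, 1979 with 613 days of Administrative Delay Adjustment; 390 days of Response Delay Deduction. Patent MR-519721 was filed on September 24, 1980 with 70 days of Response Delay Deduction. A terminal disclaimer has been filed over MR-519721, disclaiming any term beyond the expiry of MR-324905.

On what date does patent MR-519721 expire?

Natural term of MR-519721:
  Base: filing + 20 years → 24 September 2000.
  Response Delay Deduction: −70 days → 16 July 2000.
Expiry of referenced patent MR-324905:
  Base: filing + 20 years → 14 April 1999.
  Administrative Delay Adjustment: +613 days → 17 December 2000.
  Response Delay Deduction: −390 days → 23 November 1999.
Terminal disclaimer: MR-519721 expires on the earlier of 16 July 2000 and 23 November 1999.

November 23, 1999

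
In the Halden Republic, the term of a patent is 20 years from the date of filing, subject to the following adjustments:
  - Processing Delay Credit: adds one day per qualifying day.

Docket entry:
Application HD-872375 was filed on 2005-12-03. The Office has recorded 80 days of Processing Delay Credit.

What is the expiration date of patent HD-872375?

Base term: filing date + 20 years → 3 December 2025.
Processing Delay Credit: +80 days → 21 February 2026.

2026-02-21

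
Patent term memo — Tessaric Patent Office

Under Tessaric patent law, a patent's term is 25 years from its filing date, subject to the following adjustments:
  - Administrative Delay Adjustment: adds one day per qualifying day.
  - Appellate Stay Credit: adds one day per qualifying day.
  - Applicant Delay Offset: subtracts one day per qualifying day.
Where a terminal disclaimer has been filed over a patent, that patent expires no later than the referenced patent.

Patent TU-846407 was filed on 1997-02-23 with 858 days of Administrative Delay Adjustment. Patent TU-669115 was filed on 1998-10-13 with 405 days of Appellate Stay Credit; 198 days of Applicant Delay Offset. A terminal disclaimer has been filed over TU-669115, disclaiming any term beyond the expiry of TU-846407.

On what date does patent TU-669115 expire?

2024-05-07

Natural term of TU-669115:
  Base: filing + 25 years → 13 October 2023.
  Appellate Stay Credit: +405 days → 21 November 2024.
  Applicant Delay Offset: −198 days → 7 May 2024.
Expiry of referenced patent TU-846407:
  Base: filing + 25 years → 23 February 2022.
  Administrative Delay Adjustment: +858 days → 30 June 2024.
Terminal disclaimer: TU-669115 expires on the earlier of 7 May 2024 and 30 June 2024.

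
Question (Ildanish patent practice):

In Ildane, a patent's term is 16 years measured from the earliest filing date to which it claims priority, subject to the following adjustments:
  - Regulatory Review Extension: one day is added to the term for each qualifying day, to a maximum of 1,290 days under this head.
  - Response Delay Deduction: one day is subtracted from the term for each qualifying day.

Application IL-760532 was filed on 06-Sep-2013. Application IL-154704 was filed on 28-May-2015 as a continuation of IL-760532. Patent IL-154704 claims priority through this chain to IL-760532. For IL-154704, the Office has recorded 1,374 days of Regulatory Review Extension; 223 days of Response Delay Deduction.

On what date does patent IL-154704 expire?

Earliest priority filing: 6 September 2013.
Base term: 6 September 2013 + 16 years → 6 September 2029.
Regulatory Review Extension: 1374 days claimed exceeds the 1290-day cap, so +1290 days → 19 March 2033.
Response Delay Deduction: −223 days → 8 August 2032.

August 8, 2032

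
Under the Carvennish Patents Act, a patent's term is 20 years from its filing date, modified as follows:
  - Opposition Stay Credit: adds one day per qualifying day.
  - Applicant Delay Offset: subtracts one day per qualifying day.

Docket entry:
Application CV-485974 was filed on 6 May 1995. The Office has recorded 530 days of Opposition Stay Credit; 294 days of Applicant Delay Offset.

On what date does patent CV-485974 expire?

Base term: filing date + 20 years → 6 May 2015.
Opposition Stay Credit: +530 days → 17 October 2016.
Applicant Delay Offset: −294 days → 28 December 2015.

2015-12-28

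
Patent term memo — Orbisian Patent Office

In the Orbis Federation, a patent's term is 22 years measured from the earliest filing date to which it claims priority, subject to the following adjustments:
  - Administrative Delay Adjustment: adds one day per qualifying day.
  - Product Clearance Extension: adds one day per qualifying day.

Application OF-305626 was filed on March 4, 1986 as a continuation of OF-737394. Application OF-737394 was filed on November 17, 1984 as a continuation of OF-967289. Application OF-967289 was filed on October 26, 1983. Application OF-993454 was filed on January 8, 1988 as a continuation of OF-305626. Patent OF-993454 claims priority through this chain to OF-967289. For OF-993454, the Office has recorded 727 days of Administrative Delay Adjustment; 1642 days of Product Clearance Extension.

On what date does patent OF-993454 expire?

Earliest priority filing: 26 October 1983.
Base term: 26 October 1983 + 22 years → 26 October 2005.
Administrative Delay Adjustment: +727 days → 23 October 2007.
Product Clearance Extension: +1642 days → 21 April 2012.

2012-04-21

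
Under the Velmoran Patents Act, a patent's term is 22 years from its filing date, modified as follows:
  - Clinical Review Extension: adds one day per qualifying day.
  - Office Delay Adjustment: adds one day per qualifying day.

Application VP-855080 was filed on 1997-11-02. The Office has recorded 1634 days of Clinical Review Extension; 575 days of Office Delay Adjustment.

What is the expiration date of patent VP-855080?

Base term: filing date + 22 years → 2 November 2019.
Clinical Review Extension: +1634 days → 23 April 2024.
Office Delay Adjustment: +575 days → 19 November 2025.

2025-11-19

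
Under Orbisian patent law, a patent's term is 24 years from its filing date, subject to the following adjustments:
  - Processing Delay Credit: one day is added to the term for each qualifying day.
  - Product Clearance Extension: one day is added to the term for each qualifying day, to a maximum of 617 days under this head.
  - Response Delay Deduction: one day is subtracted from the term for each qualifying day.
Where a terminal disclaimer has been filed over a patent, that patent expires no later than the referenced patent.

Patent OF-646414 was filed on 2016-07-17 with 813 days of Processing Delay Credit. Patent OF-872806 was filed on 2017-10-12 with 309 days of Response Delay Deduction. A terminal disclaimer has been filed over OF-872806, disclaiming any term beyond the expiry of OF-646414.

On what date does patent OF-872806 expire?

December 7, 2040

Natural term of OF-872806:
  Base: filing + 24 years → 12 October 2041.
  Response Delay Deduction: −309 days → 7 December 2040.
Expiry of referenced patent OF-646414:
  Base: filing + 24 years → 17 July 2040.
  Processing Delay Credit: +813 days → 8 October 2042.
Terminal disclaimer: OF-872806 expires on the earlier of 7 December 2040 and 8 October 2042.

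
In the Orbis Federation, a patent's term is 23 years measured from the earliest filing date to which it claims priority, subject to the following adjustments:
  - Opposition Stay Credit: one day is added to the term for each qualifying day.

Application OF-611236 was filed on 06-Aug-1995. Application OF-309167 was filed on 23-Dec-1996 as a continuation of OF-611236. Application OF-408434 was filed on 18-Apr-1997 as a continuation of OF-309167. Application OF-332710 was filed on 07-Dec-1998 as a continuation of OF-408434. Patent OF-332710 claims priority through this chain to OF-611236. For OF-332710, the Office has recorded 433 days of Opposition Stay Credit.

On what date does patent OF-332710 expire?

Earliest priority filing: 6 August 1995.
Base term: 6 August 1995 + 23 years → 6 August 2018.
Opposition Stay Credit: +433 days → 13 October 2019.

2019-10-13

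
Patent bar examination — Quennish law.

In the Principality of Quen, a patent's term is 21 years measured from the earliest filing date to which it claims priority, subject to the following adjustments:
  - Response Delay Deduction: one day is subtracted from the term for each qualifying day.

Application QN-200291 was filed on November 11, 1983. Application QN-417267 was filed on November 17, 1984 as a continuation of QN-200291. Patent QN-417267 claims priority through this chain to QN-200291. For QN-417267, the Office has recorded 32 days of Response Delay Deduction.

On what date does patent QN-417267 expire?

Earliest priority filing: 11 November 1983.
Base term: 11 November 1983 + 21 years → 11 November 2004.
Response Delay Deduction: −32 days → 10 October 2004.

October 10, 2004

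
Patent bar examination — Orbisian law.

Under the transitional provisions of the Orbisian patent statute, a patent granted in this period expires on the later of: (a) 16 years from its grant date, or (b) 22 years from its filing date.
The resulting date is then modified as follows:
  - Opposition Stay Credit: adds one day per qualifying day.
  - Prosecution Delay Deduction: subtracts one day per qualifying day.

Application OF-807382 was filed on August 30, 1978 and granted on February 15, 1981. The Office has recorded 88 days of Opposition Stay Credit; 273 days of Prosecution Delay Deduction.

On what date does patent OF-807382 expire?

2000-02-27

(a) grant + 16 years → 15 February 1997.
(b) filing + 22 years → 30 August 2000.
Later of the two: 30 August 2000.
Opposition Stay Credit: +88 days → 26 November 2000.
Prosecution Delay Deduction: −273 days → 27 February 2000.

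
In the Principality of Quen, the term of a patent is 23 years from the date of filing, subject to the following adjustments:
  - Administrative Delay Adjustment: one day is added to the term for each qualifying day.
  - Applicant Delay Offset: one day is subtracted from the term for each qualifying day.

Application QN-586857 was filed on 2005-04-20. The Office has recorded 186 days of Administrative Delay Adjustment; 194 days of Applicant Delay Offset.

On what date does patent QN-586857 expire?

Base term: filing date + 23 years → 20 April 2028.
Administrative Delay Adjustment: +186 days → 23 October 2028.
Applicant Delay Offset: −194 days → 12 April 2028.

April 12, 2028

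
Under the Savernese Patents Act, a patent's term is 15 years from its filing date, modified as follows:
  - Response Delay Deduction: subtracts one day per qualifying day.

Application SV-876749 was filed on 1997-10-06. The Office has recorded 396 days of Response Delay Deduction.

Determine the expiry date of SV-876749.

2011-09-06

Base term: filing date + 15 years → 6 October 2012.
Response Delay Deduction: −396 days → 6 September 2011.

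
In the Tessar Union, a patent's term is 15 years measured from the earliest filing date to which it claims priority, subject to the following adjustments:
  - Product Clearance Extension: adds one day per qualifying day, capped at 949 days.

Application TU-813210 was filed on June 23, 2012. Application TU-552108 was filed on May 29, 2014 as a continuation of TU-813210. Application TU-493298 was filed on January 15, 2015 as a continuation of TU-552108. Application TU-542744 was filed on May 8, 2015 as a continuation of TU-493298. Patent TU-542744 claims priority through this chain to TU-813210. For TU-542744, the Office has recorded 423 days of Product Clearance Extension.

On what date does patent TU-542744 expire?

2028-08-19

Earliest priority filing: 23 June 2012.
Base term: 23 June 2012 + 15 years → 23 June 2027.
Product Clearance Extension: 423 days (within the 949-day cap) → +423 days → 19 August 2028.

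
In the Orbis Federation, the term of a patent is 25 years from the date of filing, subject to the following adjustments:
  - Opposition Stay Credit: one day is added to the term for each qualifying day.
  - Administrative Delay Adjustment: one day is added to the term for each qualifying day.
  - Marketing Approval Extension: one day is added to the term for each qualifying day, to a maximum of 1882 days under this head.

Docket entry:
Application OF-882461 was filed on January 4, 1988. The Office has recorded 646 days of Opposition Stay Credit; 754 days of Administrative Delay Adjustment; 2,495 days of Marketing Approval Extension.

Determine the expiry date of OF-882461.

Base term: filing date + 25 years → 4 January 2013.
Opposition Stay Credit: +646 days → 12 October 2014.
Administrative Delay Adjustment: +754 days → 4 November 2016.
Marketing Approval Extension: 2495 days claimed exceeds the 1882-day cap, so +1882 days → 30 December 2021.

2021-12-30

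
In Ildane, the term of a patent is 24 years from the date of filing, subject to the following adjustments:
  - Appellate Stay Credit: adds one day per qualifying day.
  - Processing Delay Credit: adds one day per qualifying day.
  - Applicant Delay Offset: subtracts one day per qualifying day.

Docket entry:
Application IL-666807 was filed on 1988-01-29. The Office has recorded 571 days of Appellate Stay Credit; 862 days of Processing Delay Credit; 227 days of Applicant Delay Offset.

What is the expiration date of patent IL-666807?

May 19, 2015

Base term: filing date + 24 years → 29 January 2012.
Appellate Stay Credit: +571 days → 22 August 2013.
Processing Delay Credit: +862 days → 1 January 2016.
Applicant Delay Offset: −227 days → 19 May 2015.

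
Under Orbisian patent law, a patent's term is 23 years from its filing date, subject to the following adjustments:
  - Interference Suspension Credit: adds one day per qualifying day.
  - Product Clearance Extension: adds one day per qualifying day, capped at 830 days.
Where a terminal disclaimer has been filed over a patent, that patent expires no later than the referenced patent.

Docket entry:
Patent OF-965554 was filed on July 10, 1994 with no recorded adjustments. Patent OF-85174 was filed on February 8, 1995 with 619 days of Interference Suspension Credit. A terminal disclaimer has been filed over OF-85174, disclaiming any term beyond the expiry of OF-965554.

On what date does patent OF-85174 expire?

2017-07-10

Natural term of OF-85174:
  Base: filing + 23 years → 8 February 2018.
  Interference Suspension Credit: +619 days → 20 October 2019.
Expiry of referenced patent OF-965554:
  Base: filing + 23 years → 10 July 2017.
Terminal disclaimer: OF-85174 expires on the earlier of 20 October 2019 and 10 July 2017.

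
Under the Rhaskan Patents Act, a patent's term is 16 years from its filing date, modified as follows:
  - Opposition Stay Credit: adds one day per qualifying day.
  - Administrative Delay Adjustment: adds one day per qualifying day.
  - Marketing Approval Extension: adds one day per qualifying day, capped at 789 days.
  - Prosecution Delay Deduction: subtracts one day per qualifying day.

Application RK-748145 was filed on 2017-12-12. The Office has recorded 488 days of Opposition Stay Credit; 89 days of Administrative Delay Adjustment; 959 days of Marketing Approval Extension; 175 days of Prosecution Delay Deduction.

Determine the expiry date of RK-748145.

2037-03-17

Base term: filing date + 16 years → 12 December 2033.
Opposition Stay Credit: +488 days → 14 April 2035.
Administrative Delay Adjustment: +89 days → 12 July 2035.
Marketing Approval Extension: 959 days claimed exceeds the 789-day cap, so +789 days → 8 September 2037.
Prosecution Delay Deduction: −175 days → 17 March 2037.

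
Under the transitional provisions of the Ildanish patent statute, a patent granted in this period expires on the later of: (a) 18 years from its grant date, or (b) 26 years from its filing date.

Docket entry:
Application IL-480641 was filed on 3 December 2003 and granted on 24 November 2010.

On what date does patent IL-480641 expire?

December 3, 2029

(a) grant + 18 years → 24 November 2028.
(b) filing + 26 years → 3 December 2029.
Later of the two: 3 December 2029.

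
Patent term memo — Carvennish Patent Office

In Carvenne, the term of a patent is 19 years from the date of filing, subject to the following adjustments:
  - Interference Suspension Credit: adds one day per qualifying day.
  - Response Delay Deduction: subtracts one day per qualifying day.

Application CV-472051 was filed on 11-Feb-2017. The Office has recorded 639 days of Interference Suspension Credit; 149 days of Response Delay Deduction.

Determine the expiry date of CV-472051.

June 15, 2037

Base term: filing date + 19 years → 11 February 2036.
Interference Suspension Credit: +639 days → 11 November 2037.
Response Delay Deduction: −149 days → 15 June 2037.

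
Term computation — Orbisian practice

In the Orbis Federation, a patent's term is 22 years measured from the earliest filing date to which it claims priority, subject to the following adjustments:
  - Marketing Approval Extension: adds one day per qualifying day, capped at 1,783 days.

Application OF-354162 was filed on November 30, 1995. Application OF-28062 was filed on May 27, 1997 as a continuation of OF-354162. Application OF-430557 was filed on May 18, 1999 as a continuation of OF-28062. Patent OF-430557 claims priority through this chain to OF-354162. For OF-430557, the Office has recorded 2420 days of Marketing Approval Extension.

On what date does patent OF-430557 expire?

Earliest priority filing: 30 November 1995.
Base term: 30 November 1995 + 22 years → 30 November 2017.
Marketing Approval Extension: 2420 days claimed exceeds the 1783-day cap, so +1783 days → 18 October 2022.

2022-10-18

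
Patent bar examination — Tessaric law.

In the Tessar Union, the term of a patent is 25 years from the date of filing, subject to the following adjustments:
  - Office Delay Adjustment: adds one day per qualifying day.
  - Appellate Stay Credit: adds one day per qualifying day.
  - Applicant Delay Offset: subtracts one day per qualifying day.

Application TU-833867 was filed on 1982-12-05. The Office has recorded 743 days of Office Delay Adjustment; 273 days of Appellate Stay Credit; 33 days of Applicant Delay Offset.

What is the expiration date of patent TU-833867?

Base term: filing date + 25 years → 5 December 2007.
Office Delay Adjustment: +743 days → 17 December 2009.
Appellate Stay Credit: +273 days → 16 September 2010.
Applicant Delay Offset: −33 days → 14 August 2010.

2010-08-14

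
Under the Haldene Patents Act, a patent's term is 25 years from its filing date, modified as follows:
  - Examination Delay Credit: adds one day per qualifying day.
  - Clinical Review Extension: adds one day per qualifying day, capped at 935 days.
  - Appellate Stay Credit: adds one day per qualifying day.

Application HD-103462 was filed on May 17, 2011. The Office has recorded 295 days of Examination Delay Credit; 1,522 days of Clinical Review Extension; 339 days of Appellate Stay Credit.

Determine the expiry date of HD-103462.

September 2, 2040

Base term: filing date + 25 years → 17 May 2036.
Examination Delay Credit: +295 days → 8 March 2037.
Clinical Review Extension: 1522 days claimed exceeds the 935-day cap, so +935 days → 29 September 2039.
Appellate Stay Credit: +339 days → 2 September 2040.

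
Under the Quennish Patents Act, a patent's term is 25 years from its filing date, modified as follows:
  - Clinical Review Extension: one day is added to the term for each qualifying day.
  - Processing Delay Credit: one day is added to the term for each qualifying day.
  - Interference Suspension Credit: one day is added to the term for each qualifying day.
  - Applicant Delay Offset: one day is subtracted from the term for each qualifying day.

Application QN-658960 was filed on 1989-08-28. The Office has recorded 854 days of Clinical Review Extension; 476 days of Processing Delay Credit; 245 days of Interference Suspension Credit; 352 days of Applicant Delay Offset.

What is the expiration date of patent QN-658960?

Base term: filing date + 25 years → 28 August 2014.
Clinical Review Extension: +854 days → 29 December 2016.
Processing Delay Credit: +476 days → 19 April 2018.
Interference Suspension Credit: +245 days → 20 December 2018.
Applicant Delay Offset: −352 days → 2 January 2018.

January 2, 2018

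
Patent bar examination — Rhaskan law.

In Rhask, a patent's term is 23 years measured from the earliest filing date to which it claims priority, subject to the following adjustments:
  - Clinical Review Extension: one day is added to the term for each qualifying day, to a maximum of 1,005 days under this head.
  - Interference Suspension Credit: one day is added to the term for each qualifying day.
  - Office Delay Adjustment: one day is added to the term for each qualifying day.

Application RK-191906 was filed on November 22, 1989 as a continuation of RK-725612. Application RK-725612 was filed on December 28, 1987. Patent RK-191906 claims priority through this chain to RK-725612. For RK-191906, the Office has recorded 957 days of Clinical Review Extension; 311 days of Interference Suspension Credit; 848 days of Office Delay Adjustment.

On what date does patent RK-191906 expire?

Earliest priority filing: 28 December 1987.
Base term: 28 December 1987 + 23 years → 28 December 2010.
Clinical Review Extension: 957 days (within the 1005-day cap) → +957 days → 11 August 2013.
Interference Suspension Credit: +311 days → 18 June 2014.
Office Delay Adjustment: +848 days → 13 October 2016.

2016-10-13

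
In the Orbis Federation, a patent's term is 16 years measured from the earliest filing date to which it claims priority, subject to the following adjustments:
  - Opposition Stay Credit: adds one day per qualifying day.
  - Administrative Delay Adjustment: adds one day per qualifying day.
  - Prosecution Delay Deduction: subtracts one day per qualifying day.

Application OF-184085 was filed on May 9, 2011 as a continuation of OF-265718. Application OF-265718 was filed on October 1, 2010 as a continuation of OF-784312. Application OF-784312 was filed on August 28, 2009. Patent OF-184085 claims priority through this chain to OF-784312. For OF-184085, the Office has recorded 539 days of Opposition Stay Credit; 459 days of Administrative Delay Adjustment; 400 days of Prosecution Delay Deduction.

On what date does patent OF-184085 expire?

Earliest priority filing: 28 August 2009.
Base term: 28 August 2009 + 16 years → 28 August 2025.
Opposition Stay Credit: +539 days → 18 February 2027.
Administrative Delay Adjustment: +459 days → 22 May 2028.
Prosecution Delay Deduction: −400 days → 18 April 2027.

2027-04-18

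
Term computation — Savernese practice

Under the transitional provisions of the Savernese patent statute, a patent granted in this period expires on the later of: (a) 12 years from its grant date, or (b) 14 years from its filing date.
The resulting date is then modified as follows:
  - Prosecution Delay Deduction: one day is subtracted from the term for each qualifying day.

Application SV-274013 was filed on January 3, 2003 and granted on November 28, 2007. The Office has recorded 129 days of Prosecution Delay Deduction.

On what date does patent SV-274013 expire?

2019-07-22

(a) grant + 12 years → 28 November 2019.
(b) filing + 14 years → 3 January 2017.
Later of the two: 28 November 2019.
Prosecution Delay Deduction: −129 days → 22 July 2019.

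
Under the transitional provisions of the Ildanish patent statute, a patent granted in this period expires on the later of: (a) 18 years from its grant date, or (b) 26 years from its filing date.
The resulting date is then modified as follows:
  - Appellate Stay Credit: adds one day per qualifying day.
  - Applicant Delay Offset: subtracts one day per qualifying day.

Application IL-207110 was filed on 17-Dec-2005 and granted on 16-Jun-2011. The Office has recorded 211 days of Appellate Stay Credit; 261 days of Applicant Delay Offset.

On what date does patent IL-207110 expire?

(a) grant + 18 years → 16 June 2029.
(b) filing + 26 years → 17 December 2031.
Later of the two: 17 December 2031.
Appellate Stay Credit: +211 days → 15 July 2032.
Applicant Delay Offset: −261 days → 28 October 2031.

October 28, 2031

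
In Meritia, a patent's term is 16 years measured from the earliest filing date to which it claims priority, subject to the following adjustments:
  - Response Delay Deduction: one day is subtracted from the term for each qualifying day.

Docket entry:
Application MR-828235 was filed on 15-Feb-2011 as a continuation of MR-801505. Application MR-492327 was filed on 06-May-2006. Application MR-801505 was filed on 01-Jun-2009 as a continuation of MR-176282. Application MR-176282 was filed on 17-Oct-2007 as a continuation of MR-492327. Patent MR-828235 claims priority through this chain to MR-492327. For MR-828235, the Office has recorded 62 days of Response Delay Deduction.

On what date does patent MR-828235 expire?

2022-03-05

Earliest priority filing: 6 May 2006.
Base term: 6 May 2006 + 16 years → 6 May 2022.
Response Delay Deduction: −62 days → 5 March 2022.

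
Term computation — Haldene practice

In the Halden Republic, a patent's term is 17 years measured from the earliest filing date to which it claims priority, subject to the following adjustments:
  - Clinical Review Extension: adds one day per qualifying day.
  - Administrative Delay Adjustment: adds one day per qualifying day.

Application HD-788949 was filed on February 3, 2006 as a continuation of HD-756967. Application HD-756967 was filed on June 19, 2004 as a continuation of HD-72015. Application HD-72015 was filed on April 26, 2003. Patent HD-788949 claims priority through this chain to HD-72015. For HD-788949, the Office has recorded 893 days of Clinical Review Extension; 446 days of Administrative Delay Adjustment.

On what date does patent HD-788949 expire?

2023-12-26

Earliest priority filing: 26 April 2003.
Base term: 26 April 2003 + 17 years → 26 April 2020.
Clinical Review Extension: +893 days → 6 October 2022.
Administrative Delay Adjustment: +446 days → 26 December 2023.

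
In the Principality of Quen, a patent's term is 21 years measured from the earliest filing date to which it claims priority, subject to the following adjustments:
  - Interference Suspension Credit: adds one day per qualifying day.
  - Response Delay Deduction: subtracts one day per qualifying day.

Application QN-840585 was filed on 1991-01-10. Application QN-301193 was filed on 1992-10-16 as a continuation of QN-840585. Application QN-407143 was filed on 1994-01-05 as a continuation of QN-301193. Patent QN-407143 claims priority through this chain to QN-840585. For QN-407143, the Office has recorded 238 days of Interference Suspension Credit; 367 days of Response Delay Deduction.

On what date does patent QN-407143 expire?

2011-09-03

Earliest priority filing: 10 January 1991.
Base term: 10 January 1991 + 21 years → 10 January 2012.
Interference Suspension Credit: +238 days → 4 September 2012.
Response Delay Deduction: −367 days → 3 September 2011.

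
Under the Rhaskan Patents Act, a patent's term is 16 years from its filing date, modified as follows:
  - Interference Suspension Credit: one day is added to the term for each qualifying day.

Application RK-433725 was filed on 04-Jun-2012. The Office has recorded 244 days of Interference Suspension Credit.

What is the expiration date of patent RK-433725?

2029-02-03

Base term: filing date + 16 years → 4 June 2028.
Interference Suspension Credit: +244 days → 3 February 2029.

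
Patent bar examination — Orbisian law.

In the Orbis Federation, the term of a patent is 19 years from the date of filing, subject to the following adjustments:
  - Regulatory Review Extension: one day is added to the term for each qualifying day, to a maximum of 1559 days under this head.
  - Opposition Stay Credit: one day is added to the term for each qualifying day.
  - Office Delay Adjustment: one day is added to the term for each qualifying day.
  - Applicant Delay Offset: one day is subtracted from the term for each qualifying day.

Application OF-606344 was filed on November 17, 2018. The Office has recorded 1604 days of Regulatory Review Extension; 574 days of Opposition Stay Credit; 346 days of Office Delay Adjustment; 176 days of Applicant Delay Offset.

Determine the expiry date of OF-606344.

Base term: filing date + 19 years → 17 November 2037.
Regulatory Review Extension: 1604 days claimed exceeds the 1559-day cap, so +1559 days → 23 February 2042.
Opposition Stay Credit: +574 days → 20 September 2043.
Office Delay Adjustment: +346 days → 31 August 2044.
Applicant Delay Offset: −176 days → 8 March 2044.

March 8, 2044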